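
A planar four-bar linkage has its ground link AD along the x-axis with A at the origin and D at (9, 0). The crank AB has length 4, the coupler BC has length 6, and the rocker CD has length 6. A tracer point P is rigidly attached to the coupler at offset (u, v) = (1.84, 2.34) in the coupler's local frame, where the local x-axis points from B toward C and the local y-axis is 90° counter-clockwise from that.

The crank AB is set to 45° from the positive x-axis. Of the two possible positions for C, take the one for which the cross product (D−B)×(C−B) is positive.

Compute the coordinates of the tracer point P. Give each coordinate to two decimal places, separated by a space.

3.20 5.78

A=(0,0), D=(9.00,0)
B = A + 4.00·(cos45°, sin45°) = (2.8284, 2.8284)
|BD| = 6.7888
circle(B,6.00) ∩ circle(D,6.00): a=3.3944, h=4.9475
  candidates: C₊=(7.9755,5.9119) cross=33.588; C₋=(3.8529,-3.0835) cross=-33.588
  mode + wants cross > 0 → take C=(7.9755,5.9119) (cross=33.588)
ex = (C−B)/|BC| = (0.8578,0.5139); ey = (-0.5139,0.8578)
P = B + 1.84·ex + 2.34·ey = (3.2043,5.7814)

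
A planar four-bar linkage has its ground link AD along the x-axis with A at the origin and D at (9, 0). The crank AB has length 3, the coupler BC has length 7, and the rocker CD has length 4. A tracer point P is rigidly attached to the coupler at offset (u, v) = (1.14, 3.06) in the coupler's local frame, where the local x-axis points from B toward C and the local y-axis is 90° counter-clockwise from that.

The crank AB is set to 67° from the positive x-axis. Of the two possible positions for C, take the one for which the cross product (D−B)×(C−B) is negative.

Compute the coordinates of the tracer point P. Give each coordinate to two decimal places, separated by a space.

4.21 3.95

A=(0,0), D=(9.00,0)
B = A + 3.00·(cos67°, sin67°) = (1.1722, 2.7615)
|BD| = 8.3006
circle(B,7.00) ∩ circle(D,4.00): a=6.1381, h=3.3650
  candidates: C₊=(8.0802,3.8928) cross=27.932; C₋=(5.8412,-2.4539) cross=-27.932
  mode - wants cross < 0 → take C=(5.8412,-2.4539) (cross=-27.932)
ex = (C−B)/|BC| = (0.6670,-0.7451); ey = (0.7451,0.6670)
P = B + 1.14·ex + 3.06·ey = (4.2125,3.9531)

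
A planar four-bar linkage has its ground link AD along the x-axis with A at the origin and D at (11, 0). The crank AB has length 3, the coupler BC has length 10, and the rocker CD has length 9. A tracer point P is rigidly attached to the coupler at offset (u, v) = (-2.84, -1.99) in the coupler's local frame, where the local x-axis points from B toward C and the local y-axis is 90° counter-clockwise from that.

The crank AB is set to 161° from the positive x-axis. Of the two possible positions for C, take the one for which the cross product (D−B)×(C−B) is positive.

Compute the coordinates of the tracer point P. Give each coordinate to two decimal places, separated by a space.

-3.95 -2.31

A=(0,0), D=(11.00,0)
B = A + 3.00·(cos161°, sin161°) = (-2.8366, 0.9767)
|BD| = 13.8710
circle(B,10.00) ∩ circle(D,9.00): a=7.6204, h=6.4753
  candidates: C₊=(5.2209,6.8994) cross=89.819; C₋=(4.3090,-6.0191) cross=-89.819
  mode + wants cross > 0 → take C=(5.2209,6.8994) (cross=89.819)
ex = (C−B)/|BC| = (0.8057,0.5923); ey = (-0.5923,0.8057)
P = B + -2.84·ex + -1.99·ey = (-3.9462,-2.3088)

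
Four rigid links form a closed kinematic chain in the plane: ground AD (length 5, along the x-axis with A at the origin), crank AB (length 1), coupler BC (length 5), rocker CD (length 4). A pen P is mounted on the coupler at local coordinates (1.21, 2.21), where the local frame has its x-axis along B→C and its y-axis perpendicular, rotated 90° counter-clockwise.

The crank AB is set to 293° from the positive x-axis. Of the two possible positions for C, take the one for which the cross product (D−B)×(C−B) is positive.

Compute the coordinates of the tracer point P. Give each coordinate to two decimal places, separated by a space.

-0.91 1.24

A=(0,0), D=(5.00,0)
B = A + 1.00·(cos293°, sin293°) = (0.3907, -0.9205)
|BD| = 4.7003
circle(B,5.00) ∩ circle(D,4.00): a=3.3075, h=3.7497
  candidates: C₊=(2.8999,3.4043) cross=17.625; C₋=(4.3686,-3.9498) cross=-17.625
  mode + wants cross > 0 → take C=(2.8999,3.4043) (cross=17.625)
ex = (C−B)/|BC| = (0.5018,0.8650); ey = (-0.8650,0.5018)
P = B + 1.21·ex + 2.21·ey = (-0.9136,1.2351)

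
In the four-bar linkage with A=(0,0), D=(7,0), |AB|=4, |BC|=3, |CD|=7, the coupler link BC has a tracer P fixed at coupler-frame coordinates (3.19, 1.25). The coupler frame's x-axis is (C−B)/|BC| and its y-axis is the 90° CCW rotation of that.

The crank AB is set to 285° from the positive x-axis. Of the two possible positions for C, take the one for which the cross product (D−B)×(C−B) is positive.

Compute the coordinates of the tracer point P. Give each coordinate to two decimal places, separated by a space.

-1.17 -1.24

A=(0,0), D=(7.00,0)
B = A + 4.00·(cos285°, sin285°) = (1.0353, -3.8637)
|BD| = 7.1068
circle(B,3.00) ∩ circle(D,7.00): a=0.7392, h=2.9075
  candidates: C₊=(0.0749,-1.0216) cross=20.663; C₋=(3.2364,-5.9021) cross=-20.663
  mode + wants cross > 0 → take C=(0.0749,-1.0216) (cross=20.663)
ex = (C−B)/|BC| = (-0.3201,0.9474); ey = (-0.9474,-0.3201)
P = B + 3.19·ex + 1.25·ey = (-1.1701,-1.2417)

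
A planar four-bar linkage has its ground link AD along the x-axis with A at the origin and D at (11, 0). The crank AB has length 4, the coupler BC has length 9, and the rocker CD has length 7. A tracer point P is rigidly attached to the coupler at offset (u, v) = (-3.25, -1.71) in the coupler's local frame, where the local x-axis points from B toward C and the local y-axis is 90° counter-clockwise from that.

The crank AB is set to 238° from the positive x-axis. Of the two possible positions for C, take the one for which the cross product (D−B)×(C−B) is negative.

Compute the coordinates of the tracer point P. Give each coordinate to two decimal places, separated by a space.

A=(0,0), D=(11.00,0)
B = A + 4.00·(cos238°, sin238°) = (-2.1197, -3.3922)
|BD| = 13.5511
circle(B,9.00) ∩ circle(D,7.00): a=7.9563, h=4.2069
  candidates: C₊=(4.5302,2.6724) cross=57.008; C₋=(6.6364,-5.4735) cross=-57.008
  mode - wants cross < 0 → take C=(6.6364,-5.4735) (cross=-57.008)
ex = (C−B)/|BC| = (0.9729,-0.2313); ey = (0.2313,0.9729)
P = B + -3.25·ex + -1.71·ey = (-5.6770,-4.3043)

-5.68 -4.30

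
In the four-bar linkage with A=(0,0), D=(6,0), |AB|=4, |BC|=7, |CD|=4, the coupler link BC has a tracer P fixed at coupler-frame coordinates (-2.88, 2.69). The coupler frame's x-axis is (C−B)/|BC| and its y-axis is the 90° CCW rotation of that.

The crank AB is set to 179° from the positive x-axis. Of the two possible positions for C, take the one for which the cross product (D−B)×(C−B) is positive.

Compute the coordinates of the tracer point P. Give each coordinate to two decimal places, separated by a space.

A=(0,0), D=(6.00,0)
B = A + 4.00·(cos179°, sin179°) = (-3.9994, 0.0698)
|BD| = 9.9996
circle(B,7.00) ∩ circle(D,4.00): a=6.6499, h=2.1861
  candidates: C₊=(2.6656,2.2095) cross=21.860; C₋=(2.6351,-2.1627) cross=-21.860
  mode + wants cross > 0 → take C=(2.6656,2.2095) (cross=21.860)
ex = (C−B)/|BC| = (0.9521,0.3057); ey = (-0.3057,0.9521)
P = B + -2.88·ex + 2.69·ey = (-7.5638,1.7508)

-7.56 1.75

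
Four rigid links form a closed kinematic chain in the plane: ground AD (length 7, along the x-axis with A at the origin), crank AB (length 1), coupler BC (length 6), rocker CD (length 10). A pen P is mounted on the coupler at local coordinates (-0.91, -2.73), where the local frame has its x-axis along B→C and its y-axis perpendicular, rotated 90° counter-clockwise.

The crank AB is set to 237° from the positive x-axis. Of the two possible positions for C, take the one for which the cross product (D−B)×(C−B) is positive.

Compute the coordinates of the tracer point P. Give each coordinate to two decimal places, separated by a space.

2.30 -1.24

A=(0,0), D=(7.00,0)
B = A + 1.00·(cos237°, sin237°) = (-0.5446, -0.8387)
|BD| = 7.5911
circle(B,6.00) ∩ circle(D,10.00): a=-0.4199, h=5.9853
  candidates: C₊=(-1.6232,5.0636) cross=45.435; C₋=(-0.3007,-6.8337) cross=-45.435
  mode + wants cross > 0 → take C=(-1.6232,5.0636) (cross=45.435)
ex = (C−B)/|BC| = (-0.1798,0.9837); ey = (-0.9837,-0.1798)
P = B + -0.91·ex + -2.73·ey = (2.3045,-1.2431)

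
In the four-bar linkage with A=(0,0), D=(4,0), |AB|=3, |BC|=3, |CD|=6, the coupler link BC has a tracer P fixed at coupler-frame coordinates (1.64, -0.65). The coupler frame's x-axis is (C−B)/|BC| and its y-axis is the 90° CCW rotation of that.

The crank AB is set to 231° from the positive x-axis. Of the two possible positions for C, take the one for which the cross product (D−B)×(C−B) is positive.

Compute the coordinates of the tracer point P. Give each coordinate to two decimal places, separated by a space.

-1.28 -0.68

A=(0,0), D=(4.00,0)
B = A + 3.00·(cos231°, sin231°) = (-1.8880, -2.3314)
|BD| = 6.3327
circle(B,3.00) ∩ circle(D,6.00): a=1.0346, h=2.8160
  candidates: C₊=(-1.9627,0.6676) cross=17.833; C₋=(0.1107,-4.5687) cross=-17.833
  mode + wants cross > 0 → take C=(-1.9627,0.6676) (cross=17.833)
ex = (C−B)/|BC| = (-0.0249,0.9997); ey = (-0.9997,-0.0249)
P = B + 1.64·ex + -0.65·ey = (-1.2790,-0.6757)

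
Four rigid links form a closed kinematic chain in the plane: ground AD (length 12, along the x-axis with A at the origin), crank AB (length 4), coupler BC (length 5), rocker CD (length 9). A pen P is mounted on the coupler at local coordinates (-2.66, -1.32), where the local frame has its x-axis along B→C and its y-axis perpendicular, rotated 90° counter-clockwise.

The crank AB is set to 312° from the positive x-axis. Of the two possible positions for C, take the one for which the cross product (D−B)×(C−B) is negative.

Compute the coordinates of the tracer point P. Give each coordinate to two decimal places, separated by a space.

-0.08 -1.86

A=(0,0), D=(12.00,0)
B = A + 4.00·(cos312°, sin312°) = (2.6765, -2.9726)
|BD| = 9.7859
circle(B,5.00) ∩ circle(D,9.00): a=2.0317, h=4.5686
  candidates: C₊=(3.2244,1.9973) cross=44.708; C₋=(6.0000,-6.7082) cross=-44.708
  mode - wants cross < 0 → take C=(6.0000,-6.7082) (cross=-44.708)
ex = (C−B)/|BC| = (0.6647,-0.7471); ey = (0.7471,0.6647)
P = B + -2.66·ex + -1.32·ey = (-0.0777,-1.8626)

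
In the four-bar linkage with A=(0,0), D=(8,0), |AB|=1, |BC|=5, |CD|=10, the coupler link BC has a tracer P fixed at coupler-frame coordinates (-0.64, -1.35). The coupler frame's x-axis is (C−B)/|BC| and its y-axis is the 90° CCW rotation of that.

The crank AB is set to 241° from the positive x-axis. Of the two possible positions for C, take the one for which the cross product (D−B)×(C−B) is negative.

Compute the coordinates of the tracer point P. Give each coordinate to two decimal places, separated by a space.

A=(0,0), D=(8.00,0)
B = A + 1.00·(cos241°, sin241°) = (-0.4848, -0.8746)
|BD| = 8.5298
circle(B,5.00) ∩ circle(D,10.00): a=-0.1315, h=4.9983
  candidates: C₊=(-1.1281,4.0838) cross=42.634; C₋=(-0.1031,-5.8600) cross=-42.634
  mode - wants cross < 0 → take C=(-0.1031,-5.8600) (cross=-42.634)
ex = (C−B)/|BC| = (0.0763,-0.9971); ey = (0.9971,0.0763)
P = B + -0.64·ex + -1.35·ey = (-1.8797,-0.3396)

-1.88 -0.34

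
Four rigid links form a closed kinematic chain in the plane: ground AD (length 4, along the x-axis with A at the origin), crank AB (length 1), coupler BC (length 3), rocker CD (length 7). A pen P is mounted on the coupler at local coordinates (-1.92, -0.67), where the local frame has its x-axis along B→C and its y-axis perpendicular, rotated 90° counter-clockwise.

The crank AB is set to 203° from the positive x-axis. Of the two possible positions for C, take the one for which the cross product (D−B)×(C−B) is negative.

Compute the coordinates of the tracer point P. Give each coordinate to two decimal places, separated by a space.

-0.63 1.62

A=(0,0), D=(4.00,0)
B = A + 1.00·(cos203°, sin203°) = (-0.9205, -0.3907)
|BD| = 4.9360
circle(B,3.00) ∩ circle(D,7.00): a=-1.5839, h=2.5478
  candidates: C₊=(-2.7011,2.0237) cross=12.576; C₋=(-2.2977,-3.0559) cross=-12.576
  mode - wants cross < 0 → take C=(-2.2977,-3.0559) (cross=-12.576)
ex = (C−B)/|BC| = (-0.4591,-0.8884); ey = (0.8884,-0.4591)
P = B + -1.92·ex + -0.67·ey = (-0.6343,1.6226)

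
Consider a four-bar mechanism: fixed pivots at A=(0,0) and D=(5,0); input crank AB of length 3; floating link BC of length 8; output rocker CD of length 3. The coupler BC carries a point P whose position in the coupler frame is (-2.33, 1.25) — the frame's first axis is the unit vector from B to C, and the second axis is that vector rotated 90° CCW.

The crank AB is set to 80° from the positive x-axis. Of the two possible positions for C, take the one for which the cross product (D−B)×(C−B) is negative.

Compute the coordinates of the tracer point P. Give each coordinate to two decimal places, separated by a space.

A=(0,0), D=(5.00,0)
B = A + 3.00·(cos80°, sin80°) = (0.5209, 2.9544)
|BD| = 5.3657
circle(B,8.00) ∩ circle(D,3.00): a=7.8080, h=1.7421
  candidates: C₊=(7.9980,0.1095) cross=9.348; C₋=(6.0795,-2.7990) cross=-9.348
  mode - wants cross < 0 → take C=(6.0795,-2.7990) (cross=-9.348)
ex = (C−B)/|BC| = (0.6948,-0.7192); ey = (0.7192,0.6948)
P = B + -2.33·ex + 1.25·ey = (-0.1990,5.4986)

-0.20 5.50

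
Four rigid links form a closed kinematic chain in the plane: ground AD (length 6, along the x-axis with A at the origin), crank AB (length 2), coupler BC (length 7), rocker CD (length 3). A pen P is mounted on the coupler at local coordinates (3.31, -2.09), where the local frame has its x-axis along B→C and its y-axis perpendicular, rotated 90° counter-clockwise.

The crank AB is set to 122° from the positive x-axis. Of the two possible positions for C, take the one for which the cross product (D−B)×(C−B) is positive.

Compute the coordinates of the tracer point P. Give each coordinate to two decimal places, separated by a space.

A=(0,0), D=(6.00,0)
B = A + 2.00·(cos122°, sin122°) = (-1.0598, 1.6961)
|BD| = 7.2607
circle(B,7.00) ∩ circle(D,3.00): a=6.3849, h=2.8693
  candidates: C₊=(5.8187,2.9945) cross=20.833; C₋=(4.4782,-2.5853) cross=-20.833
  mode + wants cross > 0 → take C=(5.8187,2.9945) (cross=20.833)
ex = (C−B)/|BC| = (0.9826,0.1855); ey = (-0.1855,0.9826)
P = B + 3.31·ex + -2.09·ey = (2.5804,0.2563)

2.58 0.26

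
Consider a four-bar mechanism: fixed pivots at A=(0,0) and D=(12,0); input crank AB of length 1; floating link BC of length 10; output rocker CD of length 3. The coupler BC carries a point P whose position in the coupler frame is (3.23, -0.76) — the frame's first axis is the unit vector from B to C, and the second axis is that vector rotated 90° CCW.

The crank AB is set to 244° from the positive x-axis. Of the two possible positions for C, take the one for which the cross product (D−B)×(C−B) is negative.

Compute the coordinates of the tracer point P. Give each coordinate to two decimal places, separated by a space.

2.72 -1.92

A=(0,0), D=(12.00,0)
B = A + 1.00·(cos244°, sin244°) = (-0.4384, -0.8988)
|BD| = 12.4708
circle(B,10.00) ∩ circle(D,3.00): a=9.8839, h=1.5192
  candidates: C₊=(9.3104,1.3288) cross=18.946; C₋=(9.5293,-1.7017) cross=-18.946
  mode - wants cross < 0 → take C=(9.5293,-1.7017) (cross=-18.946)
ex = (C−B)/|BC| = (0.9968,-0.0803); ey = (0.0803,0.9968)
P = B + 3.23·ex + -0.76·ey = (2.7202,-1.9157)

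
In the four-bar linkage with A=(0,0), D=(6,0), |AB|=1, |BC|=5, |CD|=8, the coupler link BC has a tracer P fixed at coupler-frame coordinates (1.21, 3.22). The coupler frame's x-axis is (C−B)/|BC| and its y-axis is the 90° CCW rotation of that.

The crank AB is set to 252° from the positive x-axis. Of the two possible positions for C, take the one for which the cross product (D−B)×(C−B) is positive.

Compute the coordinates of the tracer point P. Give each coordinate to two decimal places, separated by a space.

A=(0,0), D=(6.00,0)
B = A + 1.00·(cos252°, sin252°) = (-0.3090, -0.9511)
|BD| = 6.3803
circle(B,5.00) ∩ circle(D,8.00): a=0.1339, h=4.9982
  candidates: C₊=(-0.9217,4.0113) cross=31.890; C₋=(0.5684,-5.8735) cross=-31.890
  mode + wants cross > 0 → take C=(-0.9217,4.0113) (cross=31.890)
ex = (C−B)/|BC| = (-0.1225,0.9925); ey = (-0.9925,-0.1225)
P = B + 1.21·ex + 3.22·ey = (-3.6530,-0.1447)

-3.65 -0.14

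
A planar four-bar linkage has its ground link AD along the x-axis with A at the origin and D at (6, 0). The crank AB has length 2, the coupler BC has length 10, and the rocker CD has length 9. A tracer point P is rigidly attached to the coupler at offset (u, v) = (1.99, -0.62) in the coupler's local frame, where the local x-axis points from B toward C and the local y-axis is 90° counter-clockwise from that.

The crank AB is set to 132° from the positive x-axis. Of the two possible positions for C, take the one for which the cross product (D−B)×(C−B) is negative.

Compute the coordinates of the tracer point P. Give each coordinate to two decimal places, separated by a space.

A=(0,0), D=(6.00,0)
B = A + 2.00·(cos132°, sin132°) = (-1.3383, 1.4863)
|BD| = 7.4873
circle(B,10.00) ∩ circle(D,9.00): a=5.0125, h=8.6531
  candidates: C₊=(5.2921,8.9721) cross=64.788; C₋=(1.8567,-7.9896) cross=-64.788
  mode - wants cross < 0 → take C=(1.8567,-7.9896) (cross=-64.788)
ex = (C−B)/|BC| = (0.3195,-0.9476); ey = (0.9476,0.3195)
P = B + 1.99·ex + -0.62·ey = (-1.2900,-0.5975)

-1.29 -0.60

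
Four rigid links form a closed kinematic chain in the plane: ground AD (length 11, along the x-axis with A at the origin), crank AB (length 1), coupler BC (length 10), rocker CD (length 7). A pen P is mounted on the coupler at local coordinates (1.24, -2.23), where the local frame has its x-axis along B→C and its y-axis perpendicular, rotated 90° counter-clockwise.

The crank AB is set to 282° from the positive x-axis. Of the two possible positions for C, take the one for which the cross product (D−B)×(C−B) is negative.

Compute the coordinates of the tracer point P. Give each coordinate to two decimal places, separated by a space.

A=(0,0), D=(11.00,0)
B = A + 1.00·(cos282°, sin282°) = (0.2079, -0.9781)
|BD| = 10.8363
circle(B,10.00) ∩ circle(D,7.00): a=7.7714, h=6.2933
  candidates: C₊=(7.3795,5.9910) cross=68.197; C₋=(8.5156,-6.5443) cross=-68.197
  mode - wants cross < 0 → take C=(8.5156,-6.5443) (cross=-68.197)
ex = (C−B)/|BC| = (0.8308,-0.5566); ey = (0.5566,0.8308)
P = B + 1.24·ex + -2.23·ey = (-0.0032,-3.5210)

-0.00 -3.52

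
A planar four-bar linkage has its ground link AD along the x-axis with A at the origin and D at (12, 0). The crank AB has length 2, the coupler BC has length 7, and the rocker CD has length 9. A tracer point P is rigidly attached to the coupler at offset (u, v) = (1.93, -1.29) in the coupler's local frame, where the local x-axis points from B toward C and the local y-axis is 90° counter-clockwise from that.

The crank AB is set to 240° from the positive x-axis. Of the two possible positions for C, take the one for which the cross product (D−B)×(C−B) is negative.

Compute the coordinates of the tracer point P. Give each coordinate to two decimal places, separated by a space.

-0.07 -3.86

A=(0,0), D=(12.00,0)
B = A + 2.00·(cos240°, sin240°) = (-1.0000, -1.7321)
|BD| = 13.1149
circle(B,7.00) ∩ circle(D,9.00): a=5.3374, h=4.5290
  candidates: C₊=(3.6926,3.4622) cross=59.397; C₋=(4.8888,-5.5165) cross=-59.397
  mode - wants cross < 0 → take C=(4.8888,-5.5165) (cross=-59.397)
ex = (C−B)/|BC| = (0.8413,-0.5406); ey = (0.5406,0.8413)
P = B + 1.93·ex + -1.29·ey = (-0.0738,-3.8607)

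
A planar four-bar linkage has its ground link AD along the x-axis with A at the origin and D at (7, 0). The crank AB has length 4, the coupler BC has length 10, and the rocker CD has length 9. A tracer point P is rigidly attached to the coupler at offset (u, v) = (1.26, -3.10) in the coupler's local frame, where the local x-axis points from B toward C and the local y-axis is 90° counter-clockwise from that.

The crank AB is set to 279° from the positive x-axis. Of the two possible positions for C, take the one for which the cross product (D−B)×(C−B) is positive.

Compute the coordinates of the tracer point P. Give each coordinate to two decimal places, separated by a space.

A=(0,0), D=(7.00,0)
B = A + 4.00·(cos279°, sin279°) = (0.6257, -3.9508)
|BD| = 7.4993
circle(B,10.00) ∩ circle(D,9.00): a=5.0164, h=8.6507
  candidates: C₊=(0.3323,6.0449) cross=64.875; C₋=(9.4470,-8.6610) cross=-64.875
  mode + wants cross > 0 → take C=(0.3323,6.0449) (cross=64.875)
ex = (C−B)/|BC| = (-0.0293,0.9996); ey = (-0.9996,-0.0293)
P = B + 1.26·ex + -3.10·ey = (3.6874,-2.6003)

3.69 -2.60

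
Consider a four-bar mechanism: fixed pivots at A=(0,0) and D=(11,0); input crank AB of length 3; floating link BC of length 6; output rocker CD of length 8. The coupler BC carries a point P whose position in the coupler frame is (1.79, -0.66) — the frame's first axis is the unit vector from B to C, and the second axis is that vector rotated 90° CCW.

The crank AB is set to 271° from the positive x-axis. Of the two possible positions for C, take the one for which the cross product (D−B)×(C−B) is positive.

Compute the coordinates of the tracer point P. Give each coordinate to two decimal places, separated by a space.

A=(0,0), D=(11.00,0)
B = A + 3.00·(cos271°, sin271°) = (0.0524, -2.9995)
|BD| = 11.3511
circle(B,6.00) ∩ circle(D,8.00): a=4.4422, h=4.0332
  candidates: C₊=(3.2709,2.0642) cross=45.782; C₋=(5.4024,-5.7155) cross=-45.782
  mode + wants cross > 0 → take C=(3.2709,2.0642) (cross=45.782)
ex = (C−B)/|BC| = (0.5364,0.8440); ey = (-0.8440,0.5364)
P = B + 1.79·ex + -0.66·ey = (1.5696,-1.8429)

1.57 -1.84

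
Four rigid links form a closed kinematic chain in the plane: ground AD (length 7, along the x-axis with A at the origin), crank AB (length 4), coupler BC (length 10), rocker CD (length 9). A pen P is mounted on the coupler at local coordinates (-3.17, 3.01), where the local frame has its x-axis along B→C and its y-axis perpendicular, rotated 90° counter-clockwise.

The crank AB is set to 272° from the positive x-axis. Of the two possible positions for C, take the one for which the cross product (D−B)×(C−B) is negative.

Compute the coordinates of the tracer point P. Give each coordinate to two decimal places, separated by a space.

-1.20 0.16

A=(0,0), D=(7.00,0)
B = A + 4.00·(cos272°, sin272°) = (0.1396, -3.9976)
|BD| = 7.9401
circle(B,10.00) ∩ circle(D,9.00): a=5.1665, h=8.5620
  candidates: C₊=(0.2929,6.0013) cross=67.983; C₋=(8.9142,-8.7941) cross=-67.983
  mode - wants cross < 0 → take C=(8.9142,-8.7941) (cross=-67.983)
ex = (C−B)/|BC| = (0.8775,-0.4797); ey = (0.4797,0.8775)
P = B + -3.17·ex + 3.01·ey = (-1.1982,0.1641)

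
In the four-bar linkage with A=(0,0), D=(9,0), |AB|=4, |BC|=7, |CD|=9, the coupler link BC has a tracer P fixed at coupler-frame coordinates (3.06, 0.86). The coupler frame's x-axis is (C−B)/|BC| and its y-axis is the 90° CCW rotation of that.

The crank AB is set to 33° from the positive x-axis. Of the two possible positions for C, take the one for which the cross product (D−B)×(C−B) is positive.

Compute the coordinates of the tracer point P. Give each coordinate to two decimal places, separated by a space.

3.83 5.32

A=(0,0), D=(9.00,0)
B = A + 4.00·(cos33°, sin33°) = (3.3547, 2.1786)
|BD| = 6.0511
circle(B,7.00) ∩ circle(D,9.00): a=0.3814, h=6.9896
  candidates: C₊=(6.2269,8.5621) cross=42.295; C₋=(1.1941,-4.4796) cross=-42.295
  mode + wants cross > 0 → take C=(6.2269,8.5621) (cross=42.295)
ex = (C−B)/|BC| = (0.4103,0.9119); ey = (-0.9119,0.4103)
P = B + 3.06·ex + 0.86·ey = (3.8260,5.3220)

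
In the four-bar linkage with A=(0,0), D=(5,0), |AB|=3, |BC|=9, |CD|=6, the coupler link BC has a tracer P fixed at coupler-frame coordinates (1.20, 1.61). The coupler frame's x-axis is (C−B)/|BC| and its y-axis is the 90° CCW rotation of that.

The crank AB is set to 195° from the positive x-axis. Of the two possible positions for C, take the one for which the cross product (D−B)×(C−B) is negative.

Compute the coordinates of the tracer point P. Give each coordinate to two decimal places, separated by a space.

-0.99 -0.16

A=(0,0), D=(5.00,0)
B = A + 3.00·(cos195°, sin195°) = (-2.8978, -0.7765)
|BD| = 7.9359
circle(B,9.00) ∩ circle(D,6.00): a=6.8032, h=5.8921
  candidates: C₊=(3.2962,5.7530) cross=46.759; C₋=(4.4492,-5.9747) cross=-46.759
  mode - wants cross < 0 → take C=(4.4492,-5.9747) (cross=-46.759)
ex = (C−B)/|BC| = (0.8163,-0.5776); ey = (0.5776,0.8163)
P = B + 1.20·ex + 1.61·ey = (-0.9883,-0.1553)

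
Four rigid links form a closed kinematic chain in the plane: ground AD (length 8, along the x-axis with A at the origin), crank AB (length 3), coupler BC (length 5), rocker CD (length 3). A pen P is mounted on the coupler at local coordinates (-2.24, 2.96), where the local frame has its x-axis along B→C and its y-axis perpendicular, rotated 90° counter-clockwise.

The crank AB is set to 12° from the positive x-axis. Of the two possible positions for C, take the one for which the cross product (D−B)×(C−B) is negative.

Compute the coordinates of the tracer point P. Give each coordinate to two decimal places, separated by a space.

3.22 4.32

A=(0,0), D=(8.00,0)
B = A + 3.00·(cos12°, sin12°) = (2.9344, 0.6237)
|BD| = 5.1038
circle(B,5.00) ∩ circle(D,3.00): a=4.1194, h=2.8339
  candidates: C₊=(7.3693,2.9329) cross=14.464; C₋=(6.6766,-2.6923) cross=-14.464
  mode - wants cross < 0 → take C=(6.6766,-2.6923) (cross=-14.464)
ex = (C−B)/|BC| = (0.7484,-0.6632); ey = (0.6632,0.7484)
P = B + -2.24·ex + 2.96·ey = (3.2211,4.3247)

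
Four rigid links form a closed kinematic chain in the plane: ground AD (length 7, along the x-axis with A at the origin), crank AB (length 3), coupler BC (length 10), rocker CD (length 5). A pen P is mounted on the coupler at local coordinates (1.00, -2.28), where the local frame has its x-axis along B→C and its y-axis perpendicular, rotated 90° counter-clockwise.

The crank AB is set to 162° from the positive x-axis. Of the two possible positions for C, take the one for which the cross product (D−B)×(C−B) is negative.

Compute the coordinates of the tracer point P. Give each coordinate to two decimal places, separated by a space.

-3.32 -1.52

A=(0,0), D=(7.00,0)
B = A + 3.00·(cos162°, sin162°) = (-2.8532, 0.9271)
|BD| = 9.8967
circle(B,10.00) ∩ circle(D,5.00): a=8.7375, h=4.8638
  candidates: C₊=(6.3015,4.9510) cross=48.135; C₋=(5.3903,-4.7338) cross=-48.135
  mode - wants cross < 0 → take C=(5.3903,-4.7338) (cross=-48.135)
ex = (C−B)/|BC| = (0.8243,-0.5661); ey = (0.5661,0.8243)
P = B + 1.00·ex + -2.28·ey = (-3.3195,-1.5185)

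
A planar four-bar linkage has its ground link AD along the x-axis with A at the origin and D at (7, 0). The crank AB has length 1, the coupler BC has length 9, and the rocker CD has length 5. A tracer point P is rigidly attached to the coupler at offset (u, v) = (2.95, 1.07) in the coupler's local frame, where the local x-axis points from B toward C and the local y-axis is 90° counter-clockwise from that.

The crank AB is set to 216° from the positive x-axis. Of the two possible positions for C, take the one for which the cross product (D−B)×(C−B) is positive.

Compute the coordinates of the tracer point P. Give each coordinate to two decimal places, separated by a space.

A=(0,0), D=(7.00,0)
B = A + 1.00·(cos216°, sin216°) = (-0.8090, -0.5878)
|BD| = 7.8311
circle(B,9.00) ∩ circle(D,5.00): a=7.4910, h=4.9884
  candidates: C₊=(6.2865,4.9488) cross=39.065; C₋=(7.0353,-4.9999) cross=-39.065
  mode + wants cross > 0 → take C=(6.2865,4.9488) (cross=39.065)
ex = (C−B)/|BC| = (0.7884,0.6152); ey = (-0.6152,0.7884)
P = B + 2.95·ex + 1.07·ey = (0.8585,2.0706)

0.86 2.07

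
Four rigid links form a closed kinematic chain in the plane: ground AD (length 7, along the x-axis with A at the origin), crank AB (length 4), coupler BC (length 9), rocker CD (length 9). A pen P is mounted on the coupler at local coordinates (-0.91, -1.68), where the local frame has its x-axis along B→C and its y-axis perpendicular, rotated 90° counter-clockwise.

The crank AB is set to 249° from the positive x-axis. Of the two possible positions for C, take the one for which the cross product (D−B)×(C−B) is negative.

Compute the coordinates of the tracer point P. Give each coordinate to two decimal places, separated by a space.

A=(0,0), D=(7.00,0)
B = A + 4.00·(cos249°, sin249°) = (-1.4335, -3.7343)
|BD| = 9.2233
circle(B,9.00) ∩ circle(D,9.00): a=4.6116, h=7.7287
  candidates: C₊=(-0.3459,5.1997) cross=71.284; C₋=(5.9125,-8.9341) cross=-71.284
  mode - wants cross < 0 → take C=(5.9125,-8.9341) (cross=-71.284)
ex = (C−B)/|BC| = (0.8162,-0.5777); ey = (0.5777,0.8162)
P = B + -0.91·ex + -1.68·ey = (-3.1468,-4.5798)

-3.15 -4.58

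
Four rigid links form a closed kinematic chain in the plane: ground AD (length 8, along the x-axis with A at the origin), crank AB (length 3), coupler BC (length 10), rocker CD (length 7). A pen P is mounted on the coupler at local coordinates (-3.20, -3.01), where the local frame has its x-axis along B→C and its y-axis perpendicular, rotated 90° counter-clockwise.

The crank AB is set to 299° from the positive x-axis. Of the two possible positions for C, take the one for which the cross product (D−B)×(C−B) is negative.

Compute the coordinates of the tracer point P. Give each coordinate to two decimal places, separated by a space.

A=(0,0), D=(8.00,0)
B = A + 3.00·(cos299°, sin299°) = (1.4544, -2.6239)
|BD| = 7.0519
circle(B,10.00) ∩ circle(D,7.00): a=7.1420, h=6.9994
  candidates: C₊=(5.4793,6.5304) cross=49.359; C₋=(10.6880,-6.4633) cross=-49.359
  mode - wants cross < 0 → take C=(10.6880,-6.4633) (cross=-49.359)
ex = (C−B)/|BC| = (0.9234,-0.3839); ey = (0.3839,0.9234)
P = B + -3.20·ex + -3.01·ey = (-2.6560,-4.1745)

-2.66 -4.17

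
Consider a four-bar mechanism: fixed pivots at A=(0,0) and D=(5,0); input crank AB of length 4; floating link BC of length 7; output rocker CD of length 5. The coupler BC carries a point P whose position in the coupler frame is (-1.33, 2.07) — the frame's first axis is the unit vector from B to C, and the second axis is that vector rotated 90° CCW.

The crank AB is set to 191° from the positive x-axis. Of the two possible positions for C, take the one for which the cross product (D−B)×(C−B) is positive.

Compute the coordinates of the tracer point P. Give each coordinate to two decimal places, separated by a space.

A=(0,0), D=(5.00,0)
B = A + 4.00·(cos191°, sin191°) = (-3.9265, -0.7632)
|BD| = 8.9591
circle(B,7.00) ∩ circle(D,5.00): a=5.8190, h=3.8910
  candidates: C₊=(1.5398,3.6093) cross=34.860; C₋=(2.2028,-4.1443) cross=-34.860
  mode + wants cross > 0 → take C=(1.5398,3.6093) (cross=34.860)
ex = (C−B)/|BC| = (0.7809,0.6247); ey = (-0.6247,0.7809)
P = B + -1.33·ex + 2.07·ey = (-6.2581,0.0225)

-6.26 0.02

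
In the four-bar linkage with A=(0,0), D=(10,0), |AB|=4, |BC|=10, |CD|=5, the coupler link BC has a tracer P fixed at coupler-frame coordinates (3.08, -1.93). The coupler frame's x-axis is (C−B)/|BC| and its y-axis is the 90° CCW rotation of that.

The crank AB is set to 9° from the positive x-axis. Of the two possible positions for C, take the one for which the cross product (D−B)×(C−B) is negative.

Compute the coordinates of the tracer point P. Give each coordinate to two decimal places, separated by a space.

A=(0,0), D=(10.00,0)
B = A + 4.00·(cos9°, sin9°) = (3.9508, 0.6257)
|BD| = 6.0815
circle(B,10.00) ∩ circle(D,5.00): a=9.2070, h=3.9028
  candidates: C₊=(13.5104,3.5605) cross=23.735; C₋=(12.7073,-4.2036) cross=-23.735
  mode - wants cross < 0 → take C=(12.7073,-4.2036) (cross=-23.735)
ex = (C−B)/|BC| = (0.8757,-0.4829); ey = (0.4829,0.8757)
P = B + 3.08·ex + -1.93·ey = (5.7157,-2.5517)

5.72 -2.55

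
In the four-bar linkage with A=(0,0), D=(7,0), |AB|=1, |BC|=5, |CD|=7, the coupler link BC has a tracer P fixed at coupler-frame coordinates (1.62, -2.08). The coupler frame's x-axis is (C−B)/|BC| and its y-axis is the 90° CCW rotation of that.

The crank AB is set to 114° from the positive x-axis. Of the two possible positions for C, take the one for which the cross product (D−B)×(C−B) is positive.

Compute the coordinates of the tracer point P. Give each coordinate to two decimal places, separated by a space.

A=(0,0), D=(7.00,0)
B = A + 1.00·(cos114°, sin114°) = (-0.4067, 0.9135)
|BD| = 7.4629
circle(B,5.00) ∩ circle(D,7.00): a=2.1235, h=4.5267
  candidates: C₊=(2.2549,5.1462) cross=33.782; C₋=(1.1466,-3.8390) cross=-33.782
  mode + wants cross > 0 → take C=(2.2549,5.1462) (cross=33.782)
ex = (C−B)/|BC| = (0.5323,0.8465); ey = (-0.8465,0.5323)
P = B + 1.62·ex + -2.08·ey = (2.2164,1.1777)

2.22 1.18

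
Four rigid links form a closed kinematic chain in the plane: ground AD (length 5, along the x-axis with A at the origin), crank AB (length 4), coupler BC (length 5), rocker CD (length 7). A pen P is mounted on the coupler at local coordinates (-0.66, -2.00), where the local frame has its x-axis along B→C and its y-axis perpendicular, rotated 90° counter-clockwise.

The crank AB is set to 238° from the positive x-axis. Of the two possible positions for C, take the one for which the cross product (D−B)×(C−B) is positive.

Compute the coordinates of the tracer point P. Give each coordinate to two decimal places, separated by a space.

-0.16 -4.17

A=(0,0), D=(5.00,0)
B = A + 4.00·(cos238°, sin238°) = (-2.1197, -3.3922)
|BD| = 7.8865
circle(B,5.00) ∩ circle(D,7.00): a=2.4217, h=4.3744
  candidates: C₊=(-1.8150,1.5985) cross=34.499; C₋=(1.9481,-6.2997) cross=-34.499
  mode + wants cross > 0 → take C=(-1.8150,1.5985) (cross=34.499)
ex = (C−B)/|BC| = (0.0609,0.9981); ey = (-0.9981,0.0609)
P = B + -0.66·ex + -2.00·ey = (-0.1636,-4.1728)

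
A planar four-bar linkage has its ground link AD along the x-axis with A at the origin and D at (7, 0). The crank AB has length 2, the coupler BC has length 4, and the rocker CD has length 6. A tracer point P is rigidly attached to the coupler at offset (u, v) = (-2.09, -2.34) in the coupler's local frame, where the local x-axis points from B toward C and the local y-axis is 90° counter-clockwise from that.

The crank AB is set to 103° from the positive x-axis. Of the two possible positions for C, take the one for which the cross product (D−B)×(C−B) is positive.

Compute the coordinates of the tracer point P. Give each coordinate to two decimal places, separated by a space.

A=(0,0), D=(7.00,0)
B = A + 2.00·(cos103°, sin103°) = (-0.4499, 1.9487)
|BD| = 7.7006
circle(B,4.00) ∩ circle(D,6.00): a=2.5517, h=3.0804
  candidates: C₊=(2.7983,4.2831) cross=23.721; C₋=(1.2392,-1.6771) cross=-23.721
  mode + wants cross > 0 → take C=(2.7983,4.2831) (cross=23.721)
ex = (C−B)/|BC| = (0.8120,0.5836); ey = (-0.5836,0.8120)
P = B + -2.09·ex + -2.34·ey = (-0.7814,-1.1712)

-0.78 -1.17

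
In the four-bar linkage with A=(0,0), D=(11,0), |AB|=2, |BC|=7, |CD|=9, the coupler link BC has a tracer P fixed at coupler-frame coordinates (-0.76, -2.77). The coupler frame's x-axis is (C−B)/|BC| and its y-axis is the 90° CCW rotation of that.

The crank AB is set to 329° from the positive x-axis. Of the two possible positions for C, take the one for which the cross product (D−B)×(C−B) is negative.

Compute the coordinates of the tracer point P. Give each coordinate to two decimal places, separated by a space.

A=(0,0), D=(11.00,0)
B = A + 2.00·(cos329°, sin329°) = (1.7143, -1.0301)
|BD| = 9.3426
circle(B,7.00) ∩ circle(D,9.00): a=2.9587, h=6.3440
  candidates: C₊=(3.9556,5.6014) cross=59.269; C₋=(5.3545,-7.0091) cross=-59.269
  mode - wants cross < 0 → take C=(5.3545,-7.0091) (cross=-59.269)
ex = (C−B)/|BC| = (0.5200,-0.8542); ey = (0.8542,0.5200)
P = B + -0.76·ex + -2.77·ey = (-1.0469,-1.8214)

-1.05 -1.82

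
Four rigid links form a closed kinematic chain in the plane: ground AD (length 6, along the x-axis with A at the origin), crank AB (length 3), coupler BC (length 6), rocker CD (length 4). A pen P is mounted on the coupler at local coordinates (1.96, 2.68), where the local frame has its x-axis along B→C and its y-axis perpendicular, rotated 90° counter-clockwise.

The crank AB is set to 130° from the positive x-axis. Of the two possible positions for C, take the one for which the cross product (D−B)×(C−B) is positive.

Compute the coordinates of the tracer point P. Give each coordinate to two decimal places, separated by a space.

A=(0,0), D=(6.00,0)
B = A + 3.00·(cos130°, sin130°) = (-1.9284, 2.2981)
|BD| = 8.2547
circle(B,6.00) ∩ circle(D,4.00): a=5.3388, h=2.7381
  candidates: C₊=(3.9617,3.4417) cross=22.602; C₋=(2.4371,-1.8181) cross=-22.602
  mode + wants cross > 0 → take C=(3.9617,3.4417) (cross=22.602)
ex = (C−B)/|BC| = (0.9817,0.1906); ey = (-0.1906,0.9817)
P = B + 1.96·ex + 2.68·ey = (-0.5151,5.3026)

-0.52 5.30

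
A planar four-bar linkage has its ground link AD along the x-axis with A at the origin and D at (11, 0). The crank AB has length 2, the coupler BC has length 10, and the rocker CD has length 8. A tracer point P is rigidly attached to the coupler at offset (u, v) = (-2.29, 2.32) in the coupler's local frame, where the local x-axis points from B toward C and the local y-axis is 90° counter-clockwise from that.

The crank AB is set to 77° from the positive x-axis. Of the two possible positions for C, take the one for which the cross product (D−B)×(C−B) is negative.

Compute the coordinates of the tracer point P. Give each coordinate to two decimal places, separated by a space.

A=(0,0), D=(11.00,0)
B = A + 2.00·(cos77°, sin77°) = (0.4499, 1.9487)
|BD| = 10.7286
circle(B,10.00) ∩ circle(D,8.00): a=7.0420, h=7.1000
  candidates: C₊=(8.6644,7.6515) cross=76.173; C₋=(6.0852,-6.3122) cross=-76.173
  mode - wants cross < 0 → take C=(6.0852,-6.3122) (cross=-76.173)
ex = (C−B)/|BC| = (0.5635,-0.8261); ey = (0.8261,0.5635)
P = B + -2.29·ex + 2.32·ey = (1.0760,5.1479)

1.08 5.15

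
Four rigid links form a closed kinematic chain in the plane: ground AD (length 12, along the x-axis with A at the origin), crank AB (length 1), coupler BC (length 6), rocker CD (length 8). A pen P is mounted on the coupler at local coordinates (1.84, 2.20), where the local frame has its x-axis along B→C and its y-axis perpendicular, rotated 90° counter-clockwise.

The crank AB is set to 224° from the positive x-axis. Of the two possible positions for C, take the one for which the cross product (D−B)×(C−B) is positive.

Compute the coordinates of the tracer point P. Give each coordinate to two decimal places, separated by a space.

A=(0,0), D=(12.00,0)
B = A + 1.00·(cos224°, sin224°) = (-0.7193, -0.6947)
|BD| = 12.7383
circle(B,6.00) ∩ circle(D,8.00): a=5.2701, h=2.8681
  candidates: C₊=(4.3865,2.4566) cross=36.535; C₋=(4.6993,-3.2711) cross=-36.535
  mode + wants cross > 0 → take C=(4.3865,2.4566) (cross=36.535)
ex = (C−B)/|BC| = (0.8510,0.5252); ey = (-0.5252,0.8510)
P = B + 1.84·ex + 2.20·ey = (-0.3090,2.1439)

-0.31 2.14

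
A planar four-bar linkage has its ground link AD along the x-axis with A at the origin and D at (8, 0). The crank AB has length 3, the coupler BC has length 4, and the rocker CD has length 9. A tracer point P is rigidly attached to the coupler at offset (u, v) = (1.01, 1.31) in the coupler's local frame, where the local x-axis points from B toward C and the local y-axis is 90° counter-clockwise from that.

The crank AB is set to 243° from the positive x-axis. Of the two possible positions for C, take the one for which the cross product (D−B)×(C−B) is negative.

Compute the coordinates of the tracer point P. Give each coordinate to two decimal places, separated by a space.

0.29 -2.65

A=(0,0), D=(8.00,0)
B = A + 3.00·(cos243°, sin243°) = (-1.3620, -2.6730)
|BD| = 9.7361
circle(B,4.00) ∩ circle(D,9.00): a=1.5300, h=3.6958
  candidates: C₊=(-0.9055,1.3008) cross=35.983; C₋=(1.1239,-5.8068) cross=-35.983
  mode - wants cross < 0 → take C=(1.1239,-5.8068) (cross=-35.983)
ex = (C−B)/|BC| = (0.6215,-0.7834); ey = (0.7834,0.6215)
P = B + 1.01·ex + 1.31·ey = (0.2920,-2.6502)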